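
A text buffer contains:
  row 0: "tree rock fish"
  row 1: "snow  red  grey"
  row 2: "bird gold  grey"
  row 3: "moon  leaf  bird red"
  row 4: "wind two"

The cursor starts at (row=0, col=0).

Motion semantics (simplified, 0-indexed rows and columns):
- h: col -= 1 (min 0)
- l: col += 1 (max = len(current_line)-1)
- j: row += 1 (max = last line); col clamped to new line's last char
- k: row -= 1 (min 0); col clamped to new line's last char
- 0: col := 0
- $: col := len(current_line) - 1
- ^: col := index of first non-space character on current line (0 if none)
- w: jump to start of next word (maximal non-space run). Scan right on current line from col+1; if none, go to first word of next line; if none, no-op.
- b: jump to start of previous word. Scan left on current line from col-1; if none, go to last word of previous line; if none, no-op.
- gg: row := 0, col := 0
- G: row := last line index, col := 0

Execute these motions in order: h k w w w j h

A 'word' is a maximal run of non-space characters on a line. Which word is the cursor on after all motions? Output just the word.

Answer: bird

Derivation:
After 1 (h): row=0 col=0 char='t'
After 2 (k): row=0 col=0 char='t'
After 3 (w): row=0 col=5 char='r'
After 4 (w): row=0 col=10 char='f'
After 5 (w): row=1 col=0 char='s'
After 6 (j): row=2 col=0 char='b'
After 7 (h): row=2 col=0 char='b'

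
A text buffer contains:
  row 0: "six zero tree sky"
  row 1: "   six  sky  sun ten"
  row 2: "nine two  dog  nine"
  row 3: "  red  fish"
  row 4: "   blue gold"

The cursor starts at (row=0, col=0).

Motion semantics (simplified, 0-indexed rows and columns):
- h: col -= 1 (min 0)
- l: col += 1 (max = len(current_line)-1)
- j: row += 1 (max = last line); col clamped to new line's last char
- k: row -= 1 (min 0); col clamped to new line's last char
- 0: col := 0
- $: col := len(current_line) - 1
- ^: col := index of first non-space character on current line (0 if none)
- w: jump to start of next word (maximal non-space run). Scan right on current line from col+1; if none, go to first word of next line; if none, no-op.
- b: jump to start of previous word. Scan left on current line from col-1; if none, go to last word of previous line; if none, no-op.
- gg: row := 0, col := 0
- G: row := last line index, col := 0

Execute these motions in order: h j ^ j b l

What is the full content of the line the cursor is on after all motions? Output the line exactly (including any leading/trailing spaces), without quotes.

Answer: nine two  dog  nine

Derivation:
After 1 (h): row=0 col=0 char='s'
After 2 (j): row=1 col=0 char='_'
After 3 (^): row=1 col=3 char='s'
After 4 (j): row=2 col=3 char='e'
After 5 (b): row=2 col=0 char='n'
After 6 (l): row=2 col=1 char='i'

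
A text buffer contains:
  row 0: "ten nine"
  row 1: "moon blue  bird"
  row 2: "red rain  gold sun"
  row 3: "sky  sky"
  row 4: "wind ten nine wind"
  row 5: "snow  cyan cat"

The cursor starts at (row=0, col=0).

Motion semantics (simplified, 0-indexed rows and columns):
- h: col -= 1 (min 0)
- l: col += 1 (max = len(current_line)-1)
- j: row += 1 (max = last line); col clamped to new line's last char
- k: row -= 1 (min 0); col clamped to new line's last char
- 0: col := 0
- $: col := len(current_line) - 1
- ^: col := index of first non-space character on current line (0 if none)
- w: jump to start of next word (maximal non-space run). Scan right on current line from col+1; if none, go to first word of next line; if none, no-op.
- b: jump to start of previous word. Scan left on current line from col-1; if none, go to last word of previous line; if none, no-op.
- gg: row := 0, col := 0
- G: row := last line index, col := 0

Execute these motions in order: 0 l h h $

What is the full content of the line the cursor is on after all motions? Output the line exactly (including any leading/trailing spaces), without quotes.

Answer: ten nine

Derivation:
After 1 (0): row=0 col=0 char='t'
After 2 (l): row=0 col=1 char='e'
After 3 (h): row=0 col=0 char='t'
After 4 (h): row=0 col=0 char='t'
After 5 ($): row=0 col=7 char='e'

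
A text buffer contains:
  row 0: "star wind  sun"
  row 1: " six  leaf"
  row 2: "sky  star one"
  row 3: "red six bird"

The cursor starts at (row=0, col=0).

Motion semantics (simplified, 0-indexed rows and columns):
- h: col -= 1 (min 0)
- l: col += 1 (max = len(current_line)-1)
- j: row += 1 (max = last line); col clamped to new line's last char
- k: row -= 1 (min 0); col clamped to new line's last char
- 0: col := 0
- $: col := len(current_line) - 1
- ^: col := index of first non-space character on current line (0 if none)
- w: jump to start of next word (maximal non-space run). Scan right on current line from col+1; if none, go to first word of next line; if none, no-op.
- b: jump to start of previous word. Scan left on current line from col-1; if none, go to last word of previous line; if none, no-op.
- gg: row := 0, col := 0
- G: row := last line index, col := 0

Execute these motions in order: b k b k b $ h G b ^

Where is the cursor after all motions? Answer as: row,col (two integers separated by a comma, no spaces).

After 1 (b): row=0 col=0 char='s'
After 2 (k): row=0 col=0 char='s'
After 3 (b): row=0 col=0 char='s'
After 4 (k): row=0 col=0 char='s'
After 5 (b): row=0 col=0 char='s'
After 6 ($): row=0 col=13 char='n'
After 7 (h): row=0 col=12 char='u'
After 8 (G): row=3 col=0 char='r'
After 9 (b): row=2 col=10 char='o'
After 10 (^): row=2 col=0 char='s'

Answer: 2,0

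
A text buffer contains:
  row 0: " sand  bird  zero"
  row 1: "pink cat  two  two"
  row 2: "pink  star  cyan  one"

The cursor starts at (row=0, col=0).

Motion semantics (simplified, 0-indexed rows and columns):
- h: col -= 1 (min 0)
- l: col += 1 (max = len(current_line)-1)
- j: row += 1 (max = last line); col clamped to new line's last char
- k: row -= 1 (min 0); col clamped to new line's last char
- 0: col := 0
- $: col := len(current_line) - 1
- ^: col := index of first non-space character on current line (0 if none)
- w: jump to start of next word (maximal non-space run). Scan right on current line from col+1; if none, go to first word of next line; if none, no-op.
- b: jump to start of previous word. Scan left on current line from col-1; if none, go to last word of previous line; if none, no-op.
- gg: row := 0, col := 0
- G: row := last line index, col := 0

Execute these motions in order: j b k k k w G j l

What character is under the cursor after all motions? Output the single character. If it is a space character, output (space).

Answer: i

Derivation:
After 1 (j): row=1 col=0 char='p'
After 2 (b): row=0 col=13 char='z'
After 3 (k): row=0 col=13 char='z'
After 4 (k): row=0 col=13 char='z'
After 5 (k): row=0 col=13 char='z'
After 6 (w): row=1 col=0 char='p'
After 7 (G): row=2 col=0 char='p'
After 8 (j): row=2 col=0 char='p'
After 9 (l): row=2 col=1 char='i'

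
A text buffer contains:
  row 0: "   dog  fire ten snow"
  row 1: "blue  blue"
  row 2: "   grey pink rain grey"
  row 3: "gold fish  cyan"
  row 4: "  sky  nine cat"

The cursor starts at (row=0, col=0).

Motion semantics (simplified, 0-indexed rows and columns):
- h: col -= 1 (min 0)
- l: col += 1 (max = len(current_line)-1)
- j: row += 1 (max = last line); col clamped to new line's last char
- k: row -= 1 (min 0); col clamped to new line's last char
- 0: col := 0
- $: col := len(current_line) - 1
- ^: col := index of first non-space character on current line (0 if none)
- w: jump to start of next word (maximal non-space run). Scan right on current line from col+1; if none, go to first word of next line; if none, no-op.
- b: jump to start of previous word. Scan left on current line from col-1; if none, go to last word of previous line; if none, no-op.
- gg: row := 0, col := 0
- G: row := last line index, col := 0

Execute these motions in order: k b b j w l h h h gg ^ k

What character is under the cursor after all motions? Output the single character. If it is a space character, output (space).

Answer: d

Derivation:
After 1 (k): row=0 col=0 char='_'
After 2 (b): row=0 col=0 char='_'
After 3 (b): row=0 col=0 char='_'
After 4 (j): row=1 col=0 char='b'
After 5 (w): row=1 col=6 char='b'
After 6 (l): row=1 col=7 char='l'
After 7 (h): row=1 col=6 char='b'
After 8 (h): row=1 col=5 char='_'
After 9 (h): row=1 col=4 char='_'
After 10 (gg): row=0 col=0 char='_'
After 11 (^): row=0 col=3 char='d'
After 12 (k): row=0 col=3 char='d'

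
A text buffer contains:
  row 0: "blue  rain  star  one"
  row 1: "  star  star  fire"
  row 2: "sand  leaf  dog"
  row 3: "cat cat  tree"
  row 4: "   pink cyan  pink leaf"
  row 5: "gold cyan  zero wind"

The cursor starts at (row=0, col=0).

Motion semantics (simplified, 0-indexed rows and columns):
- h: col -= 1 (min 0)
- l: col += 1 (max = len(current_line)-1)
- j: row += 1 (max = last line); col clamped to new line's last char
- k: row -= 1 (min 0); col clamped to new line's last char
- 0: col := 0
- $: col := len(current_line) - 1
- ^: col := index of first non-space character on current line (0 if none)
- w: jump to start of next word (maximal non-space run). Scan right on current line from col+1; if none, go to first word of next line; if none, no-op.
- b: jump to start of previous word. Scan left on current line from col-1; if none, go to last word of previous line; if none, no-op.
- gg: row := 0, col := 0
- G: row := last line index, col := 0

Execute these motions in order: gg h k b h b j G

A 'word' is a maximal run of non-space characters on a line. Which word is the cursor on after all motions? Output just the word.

After 1 (gg): row=0 col=0 char='b'
After 2 (h): row=0 col=0 char='b'
After 3 (k): row=0 col=0 char='b'
After 4 (b): row=0 col=0 char='b'
After 5 (h): row=0 col=0 char='b'
After 6 (b): row=0 col=0 char='b'
After 7 (j): row=1 col=0 char='_'
After 8 (G): row=5 col=0 char='g'

Answer: gold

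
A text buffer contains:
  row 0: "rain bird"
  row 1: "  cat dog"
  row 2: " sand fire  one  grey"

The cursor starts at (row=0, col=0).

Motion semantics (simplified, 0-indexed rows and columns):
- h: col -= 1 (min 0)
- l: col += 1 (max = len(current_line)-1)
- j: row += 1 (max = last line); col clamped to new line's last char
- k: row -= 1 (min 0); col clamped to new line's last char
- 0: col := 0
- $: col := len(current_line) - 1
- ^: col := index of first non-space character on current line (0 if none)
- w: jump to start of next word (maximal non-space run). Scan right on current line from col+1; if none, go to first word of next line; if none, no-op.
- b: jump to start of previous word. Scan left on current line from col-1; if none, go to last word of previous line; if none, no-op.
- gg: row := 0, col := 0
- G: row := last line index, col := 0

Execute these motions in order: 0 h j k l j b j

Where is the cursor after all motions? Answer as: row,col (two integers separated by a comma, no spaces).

Answer: 1,5

Derivation:
After 1 (0): row=0 col=0 char='r'
After 2 (h): row=0 col=0 char='r'
After 3 (j): row=1 col=0 char='_'
After 4 (k): row=0 col=0 char='r'
After 5 (l): row=0 col=1 char='a'
After 6 (j): row=1 col=1 char='_'
After 7 (b): row=0 col=5 char='b'
After 8 (j): row=1 col=5 char='_'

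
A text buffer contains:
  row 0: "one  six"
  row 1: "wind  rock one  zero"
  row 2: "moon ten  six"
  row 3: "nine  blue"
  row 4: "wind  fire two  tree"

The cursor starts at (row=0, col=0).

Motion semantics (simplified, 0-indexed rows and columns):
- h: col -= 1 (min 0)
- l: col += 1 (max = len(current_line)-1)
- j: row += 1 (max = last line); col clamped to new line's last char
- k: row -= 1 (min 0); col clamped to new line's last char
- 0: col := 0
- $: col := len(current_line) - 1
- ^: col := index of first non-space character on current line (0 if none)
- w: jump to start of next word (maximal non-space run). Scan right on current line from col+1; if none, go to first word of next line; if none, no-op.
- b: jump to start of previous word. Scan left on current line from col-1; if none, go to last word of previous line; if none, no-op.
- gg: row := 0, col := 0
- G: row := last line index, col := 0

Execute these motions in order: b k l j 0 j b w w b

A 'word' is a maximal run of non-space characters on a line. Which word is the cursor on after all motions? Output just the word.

After 1 (b): row=0 col=0 char='o'
After 2 (k): row=0 col=0 char='o'
After 3 (l): row=0 col=1 char='n'
After 4 (j): row=1 col=1 char='i'
After 5 (0): row=1 col=0 char='w'
After 6 (j): row=2 col=0 char='m'
After 7 (b): row=1 col=16 char='z'
After 8 (w): row=2 col=0 char='m'
After 9 (w): row=2 col=5 char='t'
After 10 (b): row=2 col=0 char='m'

Answer: moon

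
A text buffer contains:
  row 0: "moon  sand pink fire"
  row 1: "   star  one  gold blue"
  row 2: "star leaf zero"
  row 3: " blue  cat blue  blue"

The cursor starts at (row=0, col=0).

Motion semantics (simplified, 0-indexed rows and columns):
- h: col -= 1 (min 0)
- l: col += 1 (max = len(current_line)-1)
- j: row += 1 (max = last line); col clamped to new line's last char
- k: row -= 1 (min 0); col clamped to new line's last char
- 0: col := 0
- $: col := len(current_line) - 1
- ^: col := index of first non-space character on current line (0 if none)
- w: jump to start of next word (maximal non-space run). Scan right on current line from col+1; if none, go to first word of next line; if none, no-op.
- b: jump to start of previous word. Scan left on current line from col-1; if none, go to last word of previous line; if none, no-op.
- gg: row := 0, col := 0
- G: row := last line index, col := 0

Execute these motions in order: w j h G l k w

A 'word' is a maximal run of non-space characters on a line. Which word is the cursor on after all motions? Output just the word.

Answer: leaf

Derivation:
After 1 (w): row=0 col=6 char='s'
After 2 (j): row=1 col=6 char='r'
After 3 (h): row=1 col=5 char='a'
After 4 (G): row=3 col=0 char='_'
After 5 (l): row=3 col=1 char='b'
After 6 (k): row=2 col=1 char='t'
After 7 (w): row=2 col=5 char='l'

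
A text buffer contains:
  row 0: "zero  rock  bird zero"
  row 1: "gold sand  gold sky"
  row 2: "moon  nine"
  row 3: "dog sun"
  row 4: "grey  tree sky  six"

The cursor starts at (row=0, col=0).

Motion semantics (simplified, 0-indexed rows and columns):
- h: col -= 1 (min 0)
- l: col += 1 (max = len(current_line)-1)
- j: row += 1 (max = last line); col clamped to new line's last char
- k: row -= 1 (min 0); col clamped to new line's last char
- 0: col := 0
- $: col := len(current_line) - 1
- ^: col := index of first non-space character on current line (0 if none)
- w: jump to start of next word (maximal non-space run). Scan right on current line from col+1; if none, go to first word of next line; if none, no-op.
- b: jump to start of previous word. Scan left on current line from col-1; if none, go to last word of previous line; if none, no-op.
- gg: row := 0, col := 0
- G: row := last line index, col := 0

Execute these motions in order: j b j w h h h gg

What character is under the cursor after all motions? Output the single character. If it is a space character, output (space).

After 1 (j): row=1 col=0 char='g'
After 2 (b): row=0 col=17 char='z'
After 3 (j): row=1 col=17 char='k'
After 4 (w): row=2 col=0 char='m'
After 5 (h): row=2 col=0 char='m'
After 6 (h): row=2 col=0 char='m'
After 7 (h): row=2 col=0 char='m'
After 8 (gg): row=0 col=0 char='z'

Answer: z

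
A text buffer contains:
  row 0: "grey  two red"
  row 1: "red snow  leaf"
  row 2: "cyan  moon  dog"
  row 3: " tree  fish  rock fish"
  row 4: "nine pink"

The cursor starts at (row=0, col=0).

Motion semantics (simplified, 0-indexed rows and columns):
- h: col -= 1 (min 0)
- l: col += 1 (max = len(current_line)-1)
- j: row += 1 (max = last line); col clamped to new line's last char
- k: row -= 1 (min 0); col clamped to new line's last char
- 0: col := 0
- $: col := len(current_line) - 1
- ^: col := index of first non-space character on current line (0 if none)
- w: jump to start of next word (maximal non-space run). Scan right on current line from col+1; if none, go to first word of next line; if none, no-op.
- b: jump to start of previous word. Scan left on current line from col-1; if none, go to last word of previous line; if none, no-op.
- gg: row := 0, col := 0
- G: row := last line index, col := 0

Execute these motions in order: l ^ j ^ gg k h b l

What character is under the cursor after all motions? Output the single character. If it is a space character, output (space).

After 1 (l): row=0 col=1 char='r'
After 2 (^): row=0 col=0 char='g'
After 3 (j): row=1 col=0 char='r'
After 4 (^): row=1 col=0 char='r'
After 5 (gg): row=0 col=0 char='g'
After 6 (k): row=0 col=0 char='g'
After 7 (h): row=0 col=0 char='g'
After 8 (b): row=0 col=0 char='g'
After 9 (l): row=0 col=1 char='r'

Answer: r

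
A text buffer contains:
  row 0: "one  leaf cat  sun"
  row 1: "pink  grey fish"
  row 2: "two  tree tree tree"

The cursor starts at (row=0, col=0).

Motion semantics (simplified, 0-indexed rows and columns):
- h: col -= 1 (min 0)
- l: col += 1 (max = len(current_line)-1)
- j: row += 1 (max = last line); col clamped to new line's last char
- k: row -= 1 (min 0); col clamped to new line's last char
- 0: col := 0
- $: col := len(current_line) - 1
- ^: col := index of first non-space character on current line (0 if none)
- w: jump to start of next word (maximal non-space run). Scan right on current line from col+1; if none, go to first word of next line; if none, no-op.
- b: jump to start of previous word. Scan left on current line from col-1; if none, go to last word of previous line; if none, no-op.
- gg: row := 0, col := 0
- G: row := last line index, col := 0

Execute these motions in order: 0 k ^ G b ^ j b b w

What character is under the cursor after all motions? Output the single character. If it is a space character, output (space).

Answer: f

Derivation:
After 1 (0): row=0 col=0 char='o'
After 2 (k): row=0 col=0 char='o'
After 3 (^): row=0 col=0 char='o'
After 4 (G): row=2 col=0 char='t'
After 5 (b): row=1 col=11 char='f'
After 6 (^): row=1 col=0 char='p'
After 7 (j): row=2 col=0 char='t'
After 8 (b): row=1 col=11 char='f'
After 9 (b): row=1 col=6 char='g'
After 10 (w): row=1 col=11 char='f'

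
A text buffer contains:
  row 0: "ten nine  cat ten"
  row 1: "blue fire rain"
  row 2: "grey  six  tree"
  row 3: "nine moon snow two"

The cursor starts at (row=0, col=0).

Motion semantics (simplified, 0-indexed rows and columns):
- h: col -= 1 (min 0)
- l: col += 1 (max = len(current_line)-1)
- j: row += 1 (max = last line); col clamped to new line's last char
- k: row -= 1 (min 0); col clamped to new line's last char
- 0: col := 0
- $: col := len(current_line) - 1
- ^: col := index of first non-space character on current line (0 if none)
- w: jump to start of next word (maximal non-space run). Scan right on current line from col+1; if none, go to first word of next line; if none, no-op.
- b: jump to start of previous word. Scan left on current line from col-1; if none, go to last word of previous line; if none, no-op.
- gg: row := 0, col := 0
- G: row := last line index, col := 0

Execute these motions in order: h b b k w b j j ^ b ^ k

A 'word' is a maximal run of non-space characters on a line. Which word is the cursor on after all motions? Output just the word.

Answer: ten

Derivation:
After 1 (h): row=0 col=0 char='t'
After 2 (b): row=0 col=0 char='t'
After 3 (b): row=0 col=0 char='t'
After 4 (k): row=0 col=0 char='t'
After 5 (w): row=0 col=4 char='n'
After 6 (b): row=0 col=0 char='t'
After 7 (j): row=1 col=0 char='b'
After 8 (j): row=2 col=0 char='g'
After 9 (^): row=2 col=0 char='g'
After 10 (b): row=1 col=10 char='r'
After 11 (^): row=1 col=0 char='b'
After 12 (k): row=0 col=0 char='t'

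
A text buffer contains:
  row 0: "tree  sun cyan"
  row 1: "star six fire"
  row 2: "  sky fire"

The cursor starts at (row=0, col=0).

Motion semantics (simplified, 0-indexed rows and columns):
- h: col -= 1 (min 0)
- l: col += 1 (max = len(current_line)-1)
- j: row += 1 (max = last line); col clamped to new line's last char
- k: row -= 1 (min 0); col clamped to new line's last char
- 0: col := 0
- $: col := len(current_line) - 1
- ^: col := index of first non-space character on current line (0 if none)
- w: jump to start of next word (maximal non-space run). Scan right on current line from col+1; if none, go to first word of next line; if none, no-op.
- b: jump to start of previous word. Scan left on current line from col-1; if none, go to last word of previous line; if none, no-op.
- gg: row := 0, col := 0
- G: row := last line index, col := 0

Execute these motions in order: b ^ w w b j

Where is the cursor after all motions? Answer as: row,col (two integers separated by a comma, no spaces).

Answer: 1,6

Derivation:
After 1 (b): row=0 col=0 char='t'
After 2 (^): row=0 col=0 char='t'
After 3 (w): row=0 col=6 char='s'
After 4 (w): row=0 col=10 char='c'
After 5 (b): row=0 col=6 char='s'
After 6 (j): row=1 col=6 char='i'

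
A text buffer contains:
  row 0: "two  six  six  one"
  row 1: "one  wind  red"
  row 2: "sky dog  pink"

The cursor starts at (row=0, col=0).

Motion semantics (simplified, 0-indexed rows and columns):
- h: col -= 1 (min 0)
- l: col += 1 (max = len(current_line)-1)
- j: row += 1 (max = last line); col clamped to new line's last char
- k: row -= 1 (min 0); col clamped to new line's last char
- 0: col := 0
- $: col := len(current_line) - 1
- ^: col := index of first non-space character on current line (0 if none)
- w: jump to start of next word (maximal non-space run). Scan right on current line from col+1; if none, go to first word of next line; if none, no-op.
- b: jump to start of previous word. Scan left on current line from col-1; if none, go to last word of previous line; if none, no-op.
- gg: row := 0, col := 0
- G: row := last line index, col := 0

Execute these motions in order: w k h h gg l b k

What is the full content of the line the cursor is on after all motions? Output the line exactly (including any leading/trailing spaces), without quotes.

After 1 (w): row=0 col=5 char='s'
After 2 (k): row=0 col=5 char='s'
After 3 (h): row=0 col=4 char='_'
After 4 (h): row=0 col=3 char='_'
After 5 (gg): row=0 col=0 char='t'
After 6 (l): row=0 col=1 char='w'
After 7 (b): row=0 col=0 char='t'
After 8 (k): row=0 col=0 char='t'

Answer: two  six  six  one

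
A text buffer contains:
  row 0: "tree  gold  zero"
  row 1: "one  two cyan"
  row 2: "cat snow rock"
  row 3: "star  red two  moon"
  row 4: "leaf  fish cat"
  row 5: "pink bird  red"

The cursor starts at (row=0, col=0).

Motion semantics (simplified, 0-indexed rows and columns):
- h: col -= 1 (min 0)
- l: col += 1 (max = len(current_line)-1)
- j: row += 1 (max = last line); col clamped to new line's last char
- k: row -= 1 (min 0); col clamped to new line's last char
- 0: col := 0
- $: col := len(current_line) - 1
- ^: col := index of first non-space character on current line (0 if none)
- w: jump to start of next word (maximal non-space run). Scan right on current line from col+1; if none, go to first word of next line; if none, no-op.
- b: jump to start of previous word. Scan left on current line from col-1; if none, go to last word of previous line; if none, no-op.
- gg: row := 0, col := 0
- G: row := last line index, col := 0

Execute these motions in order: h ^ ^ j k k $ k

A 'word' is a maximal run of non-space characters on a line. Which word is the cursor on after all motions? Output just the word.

Answer: zero

Derivation:
After 1 (h): row=0 col=0 char='t'
After 2 (^): row=0 col=0 char='t'
After 3 (^): row=0 col=0 char='t'
After 4 (j): row=1 col=0 char='o'
After 5 (k): row=0 col=0 char='t'
After 6 (k): row=0 col=0 char='t'
After 7 ($): row=0 col=15 char='o'
After 8 (k): row=0 col=15 char='o'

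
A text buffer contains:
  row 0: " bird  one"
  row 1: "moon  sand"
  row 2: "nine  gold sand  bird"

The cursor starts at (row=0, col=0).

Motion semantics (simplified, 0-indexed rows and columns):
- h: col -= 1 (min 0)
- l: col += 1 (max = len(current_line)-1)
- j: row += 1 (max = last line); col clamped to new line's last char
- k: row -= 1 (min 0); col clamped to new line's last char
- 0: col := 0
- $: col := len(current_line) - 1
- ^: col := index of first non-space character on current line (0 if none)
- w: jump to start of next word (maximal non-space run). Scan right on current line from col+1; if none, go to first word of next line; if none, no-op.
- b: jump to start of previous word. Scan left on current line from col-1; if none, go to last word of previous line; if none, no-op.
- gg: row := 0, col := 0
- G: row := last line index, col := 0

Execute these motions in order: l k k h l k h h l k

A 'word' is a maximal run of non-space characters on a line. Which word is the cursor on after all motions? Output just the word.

After 1 (l): row=0 col=1 char='b'
After 2 (k): row=0 col=1 char='b'
After 3 (k): row=0 col=1 char='b'
After 4 (h): row=0 col=0 char='_'
After 5 (l): row=0 col=1 char='b'
After 6 (k): row=0 col=1 char='b'
After 7 (h): row=0 col=0 char='_'
After 8 (h): row=0 col=0 char='_'
After 9 (l): row=0 col=1 char='b'
After 10 (k): row=0 col=1 char='b'

Answer: bird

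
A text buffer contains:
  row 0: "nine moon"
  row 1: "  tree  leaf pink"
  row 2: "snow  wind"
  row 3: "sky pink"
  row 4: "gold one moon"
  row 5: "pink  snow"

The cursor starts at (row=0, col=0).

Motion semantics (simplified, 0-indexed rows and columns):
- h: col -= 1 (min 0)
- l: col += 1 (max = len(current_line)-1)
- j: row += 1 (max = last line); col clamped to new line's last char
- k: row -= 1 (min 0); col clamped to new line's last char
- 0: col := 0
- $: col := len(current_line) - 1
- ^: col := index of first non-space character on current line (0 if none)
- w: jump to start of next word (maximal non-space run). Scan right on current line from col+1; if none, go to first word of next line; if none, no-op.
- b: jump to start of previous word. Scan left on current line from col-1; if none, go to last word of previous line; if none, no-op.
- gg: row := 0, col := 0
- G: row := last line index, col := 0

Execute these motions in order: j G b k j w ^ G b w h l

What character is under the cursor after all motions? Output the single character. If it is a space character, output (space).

Answer: i

Derivation:
After 1 (j): row=1 col=0 char='_'
After 2 (G): row=5 col=0 char='p'
After 3 (b): row=4 col=9 char='m'
After 4 (k): row=3 col=7 char='k'
After 5 (j): row=4 col=7 char='e'
After 6 (w): row=4 col=9 char='m'
After 7 (^): row=4 col=0 char='g'
After 8 (G): row=5 col=0 char='p'
After 9 (b): row=4 col=9 char='m'
After 10 (w): row=5 col=0 char='p'
After 11 (h): row=5 col=0 char='p'
After 12 (l): row=5 col=1 char='i'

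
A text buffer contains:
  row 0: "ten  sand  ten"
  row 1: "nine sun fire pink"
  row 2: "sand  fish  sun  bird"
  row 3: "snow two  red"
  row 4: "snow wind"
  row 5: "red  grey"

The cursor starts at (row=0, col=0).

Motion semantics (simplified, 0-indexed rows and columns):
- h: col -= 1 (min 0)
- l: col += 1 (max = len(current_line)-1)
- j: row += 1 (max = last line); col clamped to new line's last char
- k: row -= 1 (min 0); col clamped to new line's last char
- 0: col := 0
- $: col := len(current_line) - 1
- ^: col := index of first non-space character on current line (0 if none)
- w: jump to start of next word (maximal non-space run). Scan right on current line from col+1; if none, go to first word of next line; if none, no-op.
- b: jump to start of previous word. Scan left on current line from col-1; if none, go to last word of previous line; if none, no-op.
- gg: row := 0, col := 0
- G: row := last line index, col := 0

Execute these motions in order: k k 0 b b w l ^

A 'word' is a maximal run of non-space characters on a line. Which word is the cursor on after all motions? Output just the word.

After 1 (k): row=0 col=0 char='t'
After 2 (k): row=0 col=0 char='t'
After 3 (0): row=0 col=0 char='t'
After 4 (b): row=0 col=0 char='t'
After 5 (b): row=0 col=0 char='t'
After 6 (w): row=0 col=5 char='s'
After 7 (l): row=0 col=6 char='a'
After 8 (^): row=0 col=0 char='t'

Answer: ten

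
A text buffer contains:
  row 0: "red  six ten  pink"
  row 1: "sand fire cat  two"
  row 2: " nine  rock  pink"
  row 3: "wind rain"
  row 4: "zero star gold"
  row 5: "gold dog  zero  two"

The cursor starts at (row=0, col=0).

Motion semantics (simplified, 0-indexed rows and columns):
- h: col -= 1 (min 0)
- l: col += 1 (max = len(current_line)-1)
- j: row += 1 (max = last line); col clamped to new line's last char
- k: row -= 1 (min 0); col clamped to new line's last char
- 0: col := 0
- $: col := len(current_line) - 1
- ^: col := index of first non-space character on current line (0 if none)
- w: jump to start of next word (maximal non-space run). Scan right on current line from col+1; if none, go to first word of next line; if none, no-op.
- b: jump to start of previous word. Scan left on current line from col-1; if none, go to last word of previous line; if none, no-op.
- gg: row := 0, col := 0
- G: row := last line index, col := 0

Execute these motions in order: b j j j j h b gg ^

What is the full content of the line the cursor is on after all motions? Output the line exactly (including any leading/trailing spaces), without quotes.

After 1 (b): row=0 col=0 char='r'
After 2 (j): row=1 col=0 char='s'
After 3 (j): row=2 col=0 char='_'
After 4 (j): row=3 col=0 char='w'
After 5 (j): row=4 col=0 char='z'
After 6 (h): row=4 col=0 char='z'
After 7 (b): row=3 col=5 char='r'
After 8 (gg): row=0 col=0 char='r'
After 9 (^): row=0 col=0 char='r'

Answer: red  six ten  pink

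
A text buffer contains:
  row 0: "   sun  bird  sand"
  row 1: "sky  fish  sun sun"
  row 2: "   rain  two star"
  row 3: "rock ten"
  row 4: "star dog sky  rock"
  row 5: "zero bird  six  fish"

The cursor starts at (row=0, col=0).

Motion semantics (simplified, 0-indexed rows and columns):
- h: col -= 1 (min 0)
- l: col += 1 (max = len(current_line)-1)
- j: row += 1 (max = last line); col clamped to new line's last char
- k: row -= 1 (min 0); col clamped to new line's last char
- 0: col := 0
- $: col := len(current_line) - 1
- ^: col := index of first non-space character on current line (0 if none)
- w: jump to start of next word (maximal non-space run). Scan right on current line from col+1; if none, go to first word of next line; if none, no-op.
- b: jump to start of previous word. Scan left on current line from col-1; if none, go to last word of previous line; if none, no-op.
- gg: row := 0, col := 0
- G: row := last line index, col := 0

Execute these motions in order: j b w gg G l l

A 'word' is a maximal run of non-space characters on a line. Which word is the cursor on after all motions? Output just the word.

Answer: zero

Derivation:
After 1 (j): row=1 col=0 char='s'
After 2 (b): row=0 col=14 char='s'
After 3 (w): row=1 col=0 char='s'
After 4 (gg): row=0 col=0 char='_'
After 5 (G): row=5 col=0 char='z'
After 6 (l): row=5 col=1 char='e'
After 7 (l): row=5 col=2 char='r'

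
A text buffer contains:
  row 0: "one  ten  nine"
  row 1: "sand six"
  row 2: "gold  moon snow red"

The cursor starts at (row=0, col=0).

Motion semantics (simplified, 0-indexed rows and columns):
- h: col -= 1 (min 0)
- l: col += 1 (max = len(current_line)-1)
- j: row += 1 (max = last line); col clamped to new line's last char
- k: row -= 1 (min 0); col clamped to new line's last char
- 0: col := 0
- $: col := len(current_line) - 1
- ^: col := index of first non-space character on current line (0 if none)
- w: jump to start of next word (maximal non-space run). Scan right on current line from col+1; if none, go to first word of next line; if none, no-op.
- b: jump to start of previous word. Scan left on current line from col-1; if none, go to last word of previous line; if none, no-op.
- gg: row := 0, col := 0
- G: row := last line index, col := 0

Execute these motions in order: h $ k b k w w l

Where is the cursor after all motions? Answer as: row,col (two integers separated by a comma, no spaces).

Answer: 1,6

Derivation:
After 1 (h): row=0 col=0 char='o'
After 2 ($): row=0 col=13 char='e'
After 3 (k): row=0 col=13 char='e'
After 4 (b): row=0 col=10 char='n'
After 5 (k): row=0 col=10 char='n'
After 6 (w): row=1 col=0 char='s'
After 7 (w): row=1 col=5 char='s'
After 8 (l): row=1 col=6 char='i'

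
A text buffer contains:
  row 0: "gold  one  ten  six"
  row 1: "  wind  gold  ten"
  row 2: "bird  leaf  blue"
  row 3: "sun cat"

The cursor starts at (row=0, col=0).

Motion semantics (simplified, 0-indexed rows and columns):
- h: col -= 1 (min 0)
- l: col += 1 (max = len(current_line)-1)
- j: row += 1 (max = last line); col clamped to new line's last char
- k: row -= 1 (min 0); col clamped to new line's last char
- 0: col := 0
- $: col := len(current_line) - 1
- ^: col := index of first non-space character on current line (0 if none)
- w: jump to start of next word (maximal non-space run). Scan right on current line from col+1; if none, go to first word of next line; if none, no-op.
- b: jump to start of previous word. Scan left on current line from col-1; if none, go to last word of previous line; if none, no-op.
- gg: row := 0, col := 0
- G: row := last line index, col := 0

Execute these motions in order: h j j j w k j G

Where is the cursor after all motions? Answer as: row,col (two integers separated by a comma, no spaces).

Answer: 3,0

Derivation:
After 1 (h): row=0 col=0 char='g'
After 2 (j): row=1 col=0 char='_'
After 3 (j): row=2 col=0 char='b'
After 4 (j): row=3 col=0 char='s'
After 5 (w): row=3 col=4 char='c'
After 6 (k): row=2 col=4 char='_'
After 7 (j): row=3 col=4 char='c'
After 8 (G): row=3 col=0 char='s'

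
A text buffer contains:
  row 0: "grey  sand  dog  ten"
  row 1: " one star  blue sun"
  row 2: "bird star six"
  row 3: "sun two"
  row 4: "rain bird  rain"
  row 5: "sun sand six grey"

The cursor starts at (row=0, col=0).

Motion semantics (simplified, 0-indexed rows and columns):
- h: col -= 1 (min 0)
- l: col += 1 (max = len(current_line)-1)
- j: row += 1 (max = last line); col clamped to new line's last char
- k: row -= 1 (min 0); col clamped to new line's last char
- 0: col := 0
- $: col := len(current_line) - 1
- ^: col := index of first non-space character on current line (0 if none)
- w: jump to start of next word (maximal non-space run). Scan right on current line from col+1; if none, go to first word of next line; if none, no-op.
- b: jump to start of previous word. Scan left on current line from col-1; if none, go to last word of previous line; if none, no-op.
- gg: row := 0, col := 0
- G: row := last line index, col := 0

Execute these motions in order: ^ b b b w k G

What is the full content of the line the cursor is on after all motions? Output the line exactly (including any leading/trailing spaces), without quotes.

Answer: sun sand six grey

Derivation:
After 1 (^): row=0 col=0 char='g'
After 2 (b): row=0 col=0 char='g'
After 3 (b): row=0 col=0 char='g'
After 4 (b): row=0 col=0 char='g'
After 5 (w): row=0 col=6 char='s'
After 6 (k): row=0 col=6 char='s'
After 7 (G): row=5 col=0 char='s'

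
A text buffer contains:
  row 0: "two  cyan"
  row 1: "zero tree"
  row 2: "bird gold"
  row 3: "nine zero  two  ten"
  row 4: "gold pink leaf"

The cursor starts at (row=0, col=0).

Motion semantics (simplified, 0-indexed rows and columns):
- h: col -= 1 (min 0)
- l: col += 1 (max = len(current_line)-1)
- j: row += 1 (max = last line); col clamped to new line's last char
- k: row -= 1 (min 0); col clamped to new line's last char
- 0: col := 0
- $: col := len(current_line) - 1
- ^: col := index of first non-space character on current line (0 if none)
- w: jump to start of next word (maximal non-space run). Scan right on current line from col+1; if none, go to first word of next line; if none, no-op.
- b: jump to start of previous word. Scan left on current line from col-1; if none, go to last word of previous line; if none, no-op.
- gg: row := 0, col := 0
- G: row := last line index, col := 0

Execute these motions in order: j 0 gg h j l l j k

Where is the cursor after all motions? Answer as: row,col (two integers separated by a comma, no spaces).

After 1 (j): row=1 col=0 char='z'
After 2 (0): row=1 col=0 char='z'
After 3 (gg): row=0 col=0 char='t'
After 4 (h): row=0 col=0 char='t'
After 5 (j): row=1 col=0 char='z'
After 6 (l): row=1 col=1 char='e'
After 7 (l): row=1 col=2 char='r'
After 8 (j): row=2 col=2 char='r'
After 9 (k): row=1 col=2 char='r'

Answer: 1,2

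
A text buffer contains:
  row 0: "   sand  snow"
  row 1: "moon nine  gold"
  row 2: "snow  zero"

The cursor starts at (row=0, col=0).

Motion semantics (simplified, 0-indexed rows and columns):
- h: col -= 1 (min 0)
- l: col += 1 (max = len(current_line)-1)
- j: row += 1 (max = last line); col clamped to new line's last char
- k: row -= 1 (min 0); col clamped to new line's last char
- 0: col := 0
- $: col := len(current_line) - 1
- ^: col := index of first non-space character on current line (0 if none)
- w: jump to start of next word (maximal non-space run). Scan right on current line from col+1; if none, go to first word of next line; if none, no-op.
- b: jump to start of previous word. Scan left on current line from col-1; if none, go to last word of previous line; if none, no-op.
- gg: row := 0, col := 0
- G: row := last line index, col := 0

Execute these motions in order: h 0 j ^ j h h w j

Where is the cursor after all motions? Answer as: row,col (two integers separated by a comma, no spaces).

After 1 (h): row=0 col=0 char='_'
After 2 (0): row=0 col=0 char='_'
After 3 (j): row=1 col=0 char='m'
After 4 (^): row=1 col=0 char='m'
After 5 (j): row=2 col=0 char='s'
After 6 (h): row=2 col=0 char='s'
After 7 (h): row=2 col=0 char='s'
After 8 (w): row=2 col=6 char='z'
After 9 (j): row=2 col=6 char='z'

Answer: 2,6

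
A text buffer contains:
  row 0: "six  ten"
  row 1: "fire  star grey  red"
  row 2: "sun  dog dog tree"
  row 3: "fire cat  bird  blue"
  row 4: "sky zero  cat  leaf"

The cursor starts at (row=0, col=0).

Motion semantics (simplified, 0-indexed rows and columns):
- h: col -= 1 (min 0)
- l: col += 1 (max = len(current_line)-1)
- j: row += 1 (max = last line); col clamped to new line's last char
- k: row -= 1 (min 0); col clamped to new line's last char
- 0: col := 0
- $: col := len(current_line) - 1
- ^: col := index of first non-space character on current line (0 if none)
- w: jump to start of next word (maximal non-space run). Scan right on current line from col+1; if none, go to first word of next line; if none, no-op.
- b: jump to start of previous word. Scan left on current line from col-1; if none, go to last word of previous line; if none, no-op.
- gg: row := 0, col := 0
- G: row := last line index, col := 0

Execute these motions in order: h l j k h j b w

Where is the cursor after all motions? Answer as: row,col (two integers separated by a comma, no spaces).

After 1 (h): row=0 col=0 char='s'
After 2 (l): row=0 col=1 char='i'
After 3 (j): row=1 col=1 char='i'
After 4 (k): row=0 col=1 char='i'
After 5 (h): row=0 col=0 char='s'
After 6 (j): row=1 col=0 char='f'
After 7 (b): row=0 col=5 char='t'
After 8 (w): row=1 col=0 char='f'

Answer: 1,0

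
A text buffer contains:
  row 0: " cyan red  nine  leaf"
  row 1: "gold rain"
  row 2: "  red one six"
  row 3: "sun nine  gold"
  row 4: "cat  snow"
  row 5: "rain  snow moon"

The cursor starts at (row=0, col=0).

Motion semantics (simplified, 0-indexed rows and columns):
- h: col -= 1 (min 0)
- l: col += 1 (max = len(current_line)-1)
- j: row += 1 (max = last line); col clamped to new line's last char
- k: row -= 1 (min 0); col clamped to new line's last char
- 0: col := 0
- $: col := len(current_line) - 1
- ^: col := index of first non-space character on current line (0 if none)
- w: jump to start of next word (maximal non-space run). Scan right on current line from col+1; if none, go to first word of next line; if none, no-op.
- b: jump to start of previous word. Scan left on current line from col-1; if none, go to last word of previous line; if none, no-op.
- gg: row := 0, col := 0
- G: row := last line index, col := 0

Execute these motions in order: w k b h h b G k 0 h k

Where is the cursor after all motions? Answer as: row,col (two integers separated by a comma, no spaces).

After 1 (w): row=0 col=1 char='c'
After 2 (k): row=0 col=1 char='c'
After 3 (b): row=0 col=1 char='c'
After 4 (h): row=0 col=0 char='_'
After 5 (h): row=0 col=0 char='_'
After 6 (b): row=0 col=0 char='_'
After 7 (G): row=5 col=0 char='r'
After 8 (k): row=4 col=0 char='c'
After 9 (0): row=4 col=0 char='c'
After 10 (h): row=4 col=0 char='c'
After 11 (k): row=3 col=0 char='s'

Answer: 3,0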